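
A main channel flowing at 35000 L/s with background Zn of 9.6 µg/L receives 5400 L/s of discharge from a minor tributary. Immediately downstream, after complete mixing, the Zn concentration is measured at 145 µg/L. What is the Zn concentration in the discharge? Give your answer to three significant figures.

Mass balance: 35000·9.600 + 5400·Cₑ = 40400·145.0
→ Cₑ = (40400·145.0 − 35000·9.600) / 5400 = 1023 µg/L.

1020 µg/L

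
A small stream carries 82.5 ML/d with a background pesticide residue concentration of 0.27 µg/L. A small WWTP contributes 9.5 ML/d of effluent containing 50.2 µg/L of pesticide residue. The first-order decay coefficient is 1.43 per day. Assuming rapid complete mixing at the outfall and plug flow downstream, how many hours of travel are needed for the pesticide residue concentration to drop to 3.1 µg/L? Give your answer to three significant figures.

Mixed concentration C = ΣQC/ΣQ = (82.50·0.2700 + 9.500·50.20) / 92.00 = 499.2/92.00 = 5.426 µg/L.
5.426·exp(−k·t) = 3.1 → t = ln(5.426/3.1)/k = 33820 s = 9.395 h.

9.39 h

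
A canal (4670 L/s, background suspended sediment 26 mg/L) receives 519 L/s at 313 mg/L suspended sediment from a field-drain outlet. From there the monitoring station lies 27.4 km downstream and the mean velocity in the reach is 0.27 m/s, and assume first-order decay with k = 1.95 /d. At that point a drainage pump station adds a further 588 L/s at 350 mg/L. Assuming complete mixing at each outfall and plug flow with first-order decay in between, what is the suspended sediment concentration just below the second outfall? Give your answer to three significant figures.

Mass balance: C = (4670·26.00 + 519.0·313.0) / 5189 = 283900/5189 = 54.71 mg/L; combined flow 5189 L/s.
Travel time t = 27.4·1000 / 0.27 = 101500 s = 28.19 h.
Decay over the reach: 54.71·exp(−kt) = 54.71·0.1012 = 5.538 mg/L.
At the second outfall, C = (5189·5.538 + 588.0·350.0) / (5189 + 588.0) = 40.60 mg/L.

40.6 mg/L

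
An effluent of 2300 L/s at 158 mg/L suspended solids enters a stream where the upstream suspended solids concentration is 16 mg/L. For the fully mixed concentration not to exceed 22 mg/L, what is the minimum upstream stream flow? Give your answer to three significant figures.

52100 L/s

Set C_mix = 22: (Q·16.00 + 2300·158.0) / (Q + 2300) = 22
→ Q = 2300·(158.0 − 22)/(22 − 16.00) = 52130 L/s.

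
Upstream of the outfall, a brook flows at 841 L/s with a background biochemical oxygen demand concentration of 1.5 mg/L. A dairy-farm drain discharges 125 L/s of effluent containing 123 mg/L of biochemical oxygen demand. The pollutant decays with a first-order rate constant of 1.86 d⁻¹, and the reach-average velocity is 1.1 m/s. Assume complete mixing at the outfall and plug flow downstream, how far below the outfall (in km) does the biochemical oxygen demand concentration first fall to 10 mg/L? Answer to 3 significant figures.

Mass balance: C = (841.0·1.500 + 125.0·123.0) / 966.0 = 16640/966.0 = 17.22 mg/L.
Set 17.22·exp(−k·t) = 10 → t = ln(17.22/10)/k = 25250 s = 7.014 h.
Distance = v·t = 1.1·25250 = 27780 m = 27.78 km.

27.8 km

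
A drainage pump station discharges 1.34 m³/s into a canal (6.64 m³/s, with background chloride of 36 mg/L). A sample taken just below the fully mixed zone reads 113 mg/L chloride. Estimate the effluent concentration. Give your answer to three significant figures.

Mass balance: 6.640·36.00 + 1.340·Cₑ = 7.980·113.0
→ Cₑ = (7.980·113.0 − 6.640·36.00) / 1.340 = 494.6 mg/L.

495 mg/L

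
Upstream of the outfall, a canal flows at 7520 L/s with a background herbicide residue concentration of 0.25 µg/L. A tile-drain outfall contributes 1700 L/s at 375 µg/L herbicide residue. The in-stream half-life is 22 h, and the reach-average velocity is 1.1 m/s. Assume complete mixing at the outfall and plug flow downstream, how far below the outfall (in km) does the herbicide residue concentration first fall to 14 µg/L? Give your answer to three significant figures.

After mixing, C = (7520·0.2500 + 1700·375.0) / 9220 = 639400/9220 = 69.35 µg/L.
Half-life 22 h → k = ln 2 / 22 = 0.03151 h⁻¹ = 0.7562 d⁻¹.
Set 69.35·exp(−k·t) = 14 → t = ln(69.35/14)/k = 182800 s = 50.78 h.
Distance = v·t = 1.1·182800 = 201100 m = 201.1 km.

201 km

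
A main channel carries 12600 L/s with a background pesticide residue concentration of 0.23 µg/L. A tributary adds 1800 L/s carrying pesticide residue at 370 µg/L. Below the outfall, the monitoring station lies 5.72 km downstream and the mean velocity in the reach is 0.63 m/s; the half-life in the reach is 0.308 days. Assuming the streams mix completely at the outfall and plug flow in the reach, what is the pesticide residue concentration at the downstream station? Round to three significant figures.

Mixed concentration C = ΣQC/ΣQ = (12600·0.2300 + 1800·370.0) / 14400 = 668900/14400 = 46.45 µg/L.
Travel time t = 5.72·1000 / 0.63 = 9079 s = 2.522 h.
Half-life 0.308 d → k = ln 2 / 0.308 = 2.250 d⁻¹.
Decay over the reach: 46.45·exp(−kt) = 46.45·0.7894 = 36.67 µg/L.

36.7 µg/L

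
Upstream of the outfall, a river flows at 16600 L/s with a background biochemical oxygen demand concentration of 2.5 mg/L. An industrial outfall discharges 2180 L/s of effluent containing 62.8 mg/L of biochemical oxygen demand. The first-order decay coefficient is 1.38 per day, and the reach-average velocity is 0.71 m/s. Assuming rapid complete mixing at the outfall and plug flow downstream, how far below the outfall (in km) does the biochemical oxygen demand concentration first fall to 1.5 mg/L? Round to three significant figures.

Mass balance: C = (16600·2.500 + 2180·62.80) / 18780 = 178400/18780 = 9.500 mg/L.
Set 9.500·exp(−k·t) = 1.5 → t = ln(9.500/1.5)/k = 115600 s = 32.10 h.
Distance = v·t = 0.71·115600 = 82050 m = 82.05 km.

82.0 km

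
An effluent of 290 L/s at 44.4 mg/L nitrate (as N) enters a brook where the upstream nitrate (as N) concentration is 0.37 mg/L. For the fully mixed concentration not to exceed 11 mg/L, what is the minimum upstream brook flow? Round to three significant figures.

Set C_mix = 11: (Q·0.3700 + 290.0·44.40) / (Q + 290.0) = 11
→ Q = 290.0·(44.40 − 11)/(11 − 0.3700) = 911.2 L/s.

911 L/s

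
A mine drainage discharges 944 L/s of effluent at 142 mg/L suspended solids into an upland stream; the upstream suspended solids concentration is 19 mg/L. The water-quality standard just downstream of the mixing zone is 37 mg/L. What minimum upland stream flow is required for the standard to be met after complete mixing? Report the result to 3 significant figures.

5510 L/s

Set C_mix = 37: (Q·19.00 + 944.0·142.0) / (Q + 944.0) = 37
→ Q = 944.0·(142.0 − 37)/(37 − 19.00) = 5507 L/s.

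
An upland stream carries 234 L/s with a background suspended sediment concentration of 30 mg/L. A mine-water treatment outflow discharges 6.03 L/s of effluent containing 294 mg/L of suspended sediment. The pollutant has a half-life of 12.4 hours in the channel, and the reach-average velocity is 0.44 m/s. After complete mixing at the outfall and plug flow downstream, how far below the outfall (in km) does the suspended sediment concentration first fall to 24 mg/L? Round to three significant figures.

12.0 km

Conservation of mass: C = (234.0·30.00 + 6.030·294.0) / 240.0 = 8793/240.0 = 36.63 mg/L.
Half-life 12.4 h → k = ln 2 / 12.4 = 0.05590 h⁻¹ = 1.342 d⁻¹.
Set 36.63·exp(−k·t) = 24 → t = ln(36.63/24)/k = 27230 s = 7.565 h.
Distance = v·t = 0.44·27230 = 11980 m = 11.98 km.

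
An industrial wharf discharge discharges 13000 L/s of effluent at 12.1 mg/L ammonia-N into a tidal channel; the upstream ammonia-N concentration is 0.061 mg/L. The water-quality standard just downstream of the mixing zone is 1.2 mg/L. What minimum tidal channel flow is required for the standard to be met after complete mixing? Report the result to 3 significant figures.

124000 L/s

Set C_mix = 1.2: (Q·0.06100 + 13000·12.10) / (Q + 13000) = 1.2
→ Q = 13000·(12.10 − 1.2)/(1.2 − 0.06100) = 124400 L/s.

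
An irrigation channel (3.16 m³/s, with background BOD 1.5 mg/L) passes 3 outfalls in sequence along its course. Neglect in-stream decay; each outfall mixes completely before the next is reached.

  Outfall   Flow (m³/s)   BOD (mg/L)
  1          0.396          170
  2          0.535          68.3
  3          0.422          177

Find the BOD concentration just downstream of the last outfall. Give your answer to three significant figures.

After outfall 1: Q = 3.160 + 0.3960 = 3.556 m³/s; C = (3.160·1.500 + 0.3960·170.0)/3.556 = 20.26 mg/L.
After outfall 2: Q = 3.556 + 0.5350 = 4.091 m³/s; C = (3.556·20.26 + 0.5350·68.30)/4.091 = 26.55 mg/L.
After outfall 3: Q = 4.091 + 0.4220 = 4.513 m³/s; C = (4.091·26.55 + 0.4220·177.0)/4.513 = 40.61 mg/L.

40.6 mg/L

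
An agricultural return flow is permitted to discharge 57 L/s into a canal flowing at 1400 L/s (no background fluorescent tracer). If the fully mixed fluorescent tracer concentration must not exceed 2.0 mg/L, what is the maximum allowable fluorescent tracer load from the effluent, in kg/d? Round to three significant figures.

Mass balance at the limit: 1400·0 + 57.00·Cₑ = 1457·2.0 → Cₑ = 51.12 mg/L.
57.00 L/s = 0.05700 m³/s. Load = 0.05700 m³/s × 51.12 g/m³ × 86 400 s/d = 251.8 kg/d.

252 kg/d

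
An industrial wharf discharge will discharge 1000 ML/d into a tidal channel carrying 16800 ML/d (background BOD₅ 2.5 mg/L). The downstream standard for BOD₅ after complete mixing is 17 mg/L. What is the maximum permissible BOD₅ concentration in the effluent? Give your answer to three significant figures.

261 mg/L

At the limit, (Qr·Cr + Qe·Cₑ)/(Qr + Qe) = 17:
Cₑ = (17800·17 − 16800·2.500) / 1000 = 260.6 mg/L.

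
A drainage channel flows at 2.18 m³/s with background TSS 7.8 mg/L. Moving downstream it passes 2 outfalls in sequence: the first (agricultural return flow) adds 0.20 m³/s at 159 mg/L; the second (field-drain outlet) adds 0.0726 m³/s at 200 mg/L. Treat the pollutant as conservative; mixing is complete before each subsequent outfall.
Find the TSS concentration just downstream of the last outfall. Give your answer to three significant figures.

After outfall 1: Q = 2.180 + 0.2000 = 2.380 m³/s; C = (2.180·7.800 + 0.2000·159.0)/2.380 = 20.51 mg/L.
After outfall 2: Q = 2.380 + 0.07260 = 2.453 m³/s; C = (2.380·20.51 + 0.07260·200.0)/2.453 = 25.82 mg/L.

25.8 mg/L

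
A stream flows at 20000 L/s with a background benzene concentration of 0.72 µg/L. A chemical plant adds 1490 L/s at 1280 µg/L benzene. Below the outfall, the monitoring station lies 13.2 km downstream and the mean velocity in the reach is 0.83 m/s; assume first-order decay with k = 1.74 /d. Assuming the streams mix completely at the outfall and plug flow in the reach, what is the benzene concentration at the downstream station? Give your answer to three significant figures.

64.9 µg/L

Flow-weighted average: C = (20000·0.7200 + 1490·1280) / 21490 = 1922000/21490 = 89.42 µg/L.
Travel time t = 13.2·1000 / 0.83 = 15900 s = 4.418 h.
Decay over the reach: 89.42·exp(−kt) = 89.42·0.7259 = 64.91 µg/L.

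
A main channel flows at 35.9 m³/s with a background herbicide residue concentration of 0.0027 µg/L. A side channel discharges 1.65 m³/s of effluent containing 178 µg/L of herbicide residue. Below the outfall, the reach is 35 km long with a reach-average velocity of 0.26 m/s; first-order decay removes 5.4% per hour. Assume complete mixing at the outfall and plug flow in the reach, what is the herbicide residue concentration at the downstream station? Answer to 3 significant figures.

Mixed concentration C = ΣQC/ΣQ = (35.90·0.002700 + 1.650·178.0) / 37.55 = 293.8/37.55 = 7.824 µg/L.
Travel time t = 35·1000 / 0.26 = 134600 s = 37.39 h.
5.4%/h lost → k = −ln(1 − 0.054) = 0.05551 h⁻¹.
After decay, C = 7.824 × e^(−kt) = 7.824 × 0.1255 = 0.9816 µg/L.

0.982 µg/L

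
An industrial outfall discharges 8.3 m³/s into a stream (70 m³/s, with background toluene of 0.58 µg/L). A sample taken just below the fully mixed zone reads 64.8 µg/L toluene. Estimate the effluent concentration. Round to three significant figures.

606 µg/L

Mass balance: 70.00·0.5800 + 8.300·Cₑ = 78.30·64.80
→ Cₑ = (78.30·64.80 − 70.00·0.5800) / 8.300 = 606.4 µg/L.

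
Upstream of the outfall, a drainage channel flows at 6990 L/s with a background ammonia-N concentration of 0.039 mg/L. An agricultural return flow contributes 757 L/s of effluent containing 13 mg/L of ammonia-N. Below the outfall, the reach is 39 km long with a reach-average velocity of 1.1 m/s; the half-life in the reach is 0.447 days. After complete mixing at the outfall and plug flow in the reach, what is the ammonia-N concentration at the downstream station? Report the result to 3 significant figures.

Conservation of mass: C = (6990·0.03900 + 757.0·13.00) / 7747 = 10110/7747 = 1.305 mg/L.
Travel time t = 39·1000 / 1.1 = 35450 s = 9.848 h.
Half-life 0.447 d → k = ln 2 / 0.447 = 1.551 d⁻¹.
After decay, C = 1.305 × e^(−kt) = 1.305 × 0.5292 = 0.6909 mg/L.

0.691 mg/L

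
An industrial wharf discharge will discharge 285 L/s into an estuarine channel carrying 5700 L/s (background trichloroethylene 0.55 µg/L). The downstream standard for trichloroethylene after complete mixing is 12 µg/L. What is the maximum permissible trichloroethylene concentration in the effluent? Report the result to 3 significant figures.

241 µg/L

At the limit, (Qr·Cr + Qe·Cₑ)/(Qr + Qe) = 12:
Cₑ = (5985·12 − 5700·0.5500) / 285.0 = 241.0 µg/L.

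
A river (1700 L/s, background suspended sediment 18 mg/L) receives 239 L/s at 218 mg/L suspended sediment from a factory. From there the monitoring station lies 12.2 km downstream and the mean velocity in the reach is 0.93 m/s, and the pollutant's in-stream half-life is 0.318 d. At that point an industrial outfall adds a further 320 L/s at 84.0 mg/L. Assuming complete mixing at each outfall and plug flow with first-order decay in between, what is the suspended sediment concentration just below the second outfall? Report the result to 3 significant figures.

38.2 mg/L

Conservation of mass: C = (1700·18.00 + 239.0·218.0) / 1939 = 82700/1939 = 42.65 mg/L; combined flow 1939 L/s.
Travel time t = 12.2·1000 / 0.93 = 13120 s = 3.644 h.
Half-life 0.318 d → k = ln 2 / 0.318 = 2.180 d⁻¹.
Applying C = C₀e^(−kt): 42.65 × 0.7182 = 30.63 mg/L.
At the second outfall, C = (1939·30.63 + 320.0·84.00) / (1939 + 320.0) = 38.19 mg/L.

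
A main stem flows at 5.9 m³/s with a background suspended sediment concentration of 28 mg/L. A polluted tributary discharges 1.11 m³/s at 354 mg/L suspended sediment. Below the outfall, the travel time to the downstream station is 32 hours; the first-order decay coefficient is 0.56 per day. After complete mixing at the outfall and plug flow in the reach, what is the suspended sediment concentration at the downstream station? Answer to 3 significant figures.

37.7 mg/L

Conservation of mass: C = (5.900·28.00 + 1.110·354.0) / 7.010 = 558.1/7.010 = 79.62 mg/L.
After decay, C = 79.62 × e^(−kt) = 79.62 × 0.4739 = 37.74 mg/L.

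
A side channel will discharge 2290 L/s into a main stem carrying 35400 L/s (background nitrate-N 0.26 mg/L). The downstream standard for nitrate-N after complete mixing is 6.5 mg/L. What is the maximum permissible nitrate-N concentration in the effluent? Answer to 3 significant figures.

103 mg/L

At the limit, (Qr·Cr + Qe·Cₑ)/(Qr + Qe) = 6.5:
Cₑ = (37690·6.5 − 35400·0.2600) / 2290 = 103.0 mg/L.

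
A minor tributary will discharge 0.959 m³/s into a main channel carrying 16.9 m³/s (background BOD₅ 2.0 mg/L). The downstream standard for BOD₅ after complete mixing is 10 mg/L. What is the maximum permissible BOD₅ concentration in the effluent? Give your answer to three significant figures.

151 mg/L

At the limit, (Qr·Cr + Qe·Cₑ)/(Qr + Qe) = 10:
Cₑ = (17.86·10 − 16.90·2.000) / 0.9590 = 151.0 mg/L.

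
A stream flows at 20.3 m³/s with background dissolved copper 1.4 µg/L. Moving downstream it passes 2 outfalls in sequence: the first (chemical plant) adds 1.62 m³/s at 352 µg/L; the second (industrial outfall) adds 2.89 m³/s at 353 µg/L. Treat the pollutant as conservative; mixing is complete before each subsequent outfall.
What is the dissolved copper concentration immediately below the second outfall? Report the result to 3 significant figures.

Below outfall 1: Q → 21.92 m³/s, C = (20.30·1.400 + 1.620·352.0)/21.92 = 27.31 µg/L.
Below outfall 2: Q → 24.81 m³/s, C = (21.92·27.31 + 2.890·353.0)/24.81 = 65.25 µg/L.

65.2 µg/L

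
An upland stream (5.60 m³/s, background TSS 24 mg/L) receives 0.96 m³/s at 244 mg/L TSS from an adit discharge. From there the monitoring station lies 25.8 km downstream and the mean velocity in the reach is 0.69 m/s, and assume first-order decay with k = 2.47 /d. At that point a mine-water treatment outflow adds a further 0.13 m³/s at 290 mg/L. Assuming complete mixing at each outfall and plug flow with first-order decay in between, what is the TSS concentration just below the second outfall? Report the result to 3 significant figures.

Mass balance: C = (5.600·24.00 + 0.9600·244.0) / 6.560 = 368.6/6.560 = 56.20 mg/L; combined flow 6.560 m³/s.
Travel time t = 25.8·1000 / 0.69 = 37390 s = 10.39 h.
Applying C = C₀e^(−kt): 56.20 × 0.3434 = 19.30 mg/L.
Second outfall: C = (6.560·19.30 + 0.1300·290.0)/6.690 = 24.56 mg/L.

24.6 mg/L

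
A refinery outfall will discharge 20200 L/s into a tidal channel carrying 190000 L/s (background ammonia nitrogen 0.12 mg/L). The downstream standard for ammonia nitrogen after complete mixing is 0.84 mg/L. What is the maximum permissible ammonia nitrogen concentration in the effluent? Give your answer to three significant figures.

7.61 mg/L

At the limit, (Qr·Cr + Qe·Cₑ)/(Qr + Qe) = 0.84:
Cₑ = (210200·0.84 − 190000·0.1200) / 20200 = 7.612 mg/L.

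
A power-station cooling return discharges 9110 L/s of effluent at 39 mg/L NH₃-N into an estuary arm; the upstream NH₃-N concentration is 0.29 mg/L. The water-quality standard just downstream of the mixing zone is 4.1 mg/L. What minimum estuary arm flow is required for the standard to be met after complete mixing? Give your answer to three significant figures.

83400 L/s

Set C_mix = 4.1: (Q·0.2900 + 9110·39.00) / (Q + 9110) = 4.1
→ Q = 9110·(39.00 − 4.1)/(4.1 − 0.2900) = 83450 L/s.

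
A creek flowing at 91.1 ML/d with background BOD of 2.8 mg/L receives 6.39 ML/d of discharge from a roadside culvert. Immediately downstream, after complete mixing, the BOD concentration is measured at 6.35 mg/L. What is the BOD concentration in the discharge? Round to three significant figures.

57.0 mg/L

Mass balance: 91.10·2.800 + 6.390·Cₑ = 97.49·6.350
→ Cₑ = (97.49·6.350 − 91.10·2.800) / 6.390 = 56.96 mg/L.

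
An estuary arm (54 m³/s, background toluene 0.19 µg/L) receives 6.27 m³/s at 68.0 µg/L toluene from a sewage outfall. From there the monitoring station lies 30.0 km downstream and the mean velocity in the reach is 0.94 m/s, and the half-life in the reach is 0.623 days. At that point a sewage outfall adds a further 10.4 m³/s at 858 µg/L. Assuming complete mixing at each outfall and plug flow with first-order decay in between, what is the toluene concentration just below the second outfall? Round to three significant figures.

130 µg/L

After mixing, C = (54.00·0.1900 + 6.270·68.00) / 60.27 = 436.6/60.27 = 7.244 µg/L; combined flow 60.27 m³/s.
Travel time t = 30.0·1000 / 0.94 = 31910 s = 8.865 h.
Half-life 0.623 d → k = ln 2 / 0.623 = 1.113 d⁻¹.
First-order decay: C = 7.244·exp(−k·t) = 7.244·0.6630 = 4.803 µg/L.
Second outfall: C = (60.27·4.803 + 10.40·858.0)/70.67 = 130.4 µg/L.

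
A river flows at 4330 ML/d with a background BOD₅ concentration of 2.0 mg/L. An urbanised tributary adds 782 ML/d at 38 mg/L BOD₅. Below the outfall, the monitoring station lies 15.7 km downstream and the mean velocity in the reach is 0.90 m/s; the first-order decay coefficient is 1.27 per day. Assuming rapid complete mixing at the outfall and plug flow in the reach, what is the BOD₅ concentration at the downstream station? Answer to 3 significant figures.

5.81 mg/L

Conservation of mass: C = (4330·2.000 + 782.0·38.00) / 5112 = 38380/5112 = 7.507 mg/L.
Travel time t = 15.7·1000 / 0.90 = 17440 s = 4.846 h.
After decay, C = 7.507 × e^(−kt) = 7.507 × 0.7738 = 5.809 mg/L.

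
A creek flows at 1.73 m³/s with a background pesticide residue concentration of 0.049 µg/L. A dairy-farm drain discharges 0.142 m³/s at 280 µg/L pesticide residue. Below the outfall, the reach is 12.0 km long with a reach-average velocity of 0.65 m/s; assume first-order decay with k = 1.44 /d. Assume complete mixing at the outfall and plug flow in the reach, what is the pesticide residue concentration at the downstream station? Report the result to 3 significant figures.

15.6 µg/L

After mixing, C = (1.730·0.04900 + 0.1420·280.0) / 1.872 = 39.84/1.872 = 21.28 µg/L.
Travel time t = 12.0·1000 / 0.65 = 18460 s = 5.128 h.
Applying C = C₀e^(−kt): 21.28 × 0.7351 = 15.65 µg/L.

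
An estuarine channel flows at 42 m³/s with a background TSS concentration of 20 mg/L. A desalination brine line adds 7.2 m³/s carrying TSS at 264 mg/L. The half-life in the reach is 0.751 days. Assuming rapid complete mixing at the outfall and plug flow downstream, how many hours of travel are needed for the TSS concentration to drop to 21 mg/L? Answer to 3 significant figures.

Mass balance: C = (42.00·20.00 + 7.200·264.0) / 49.20 = 2741/49.20 = 55.71 mg/L.
Half-life 0.751 d → k = ln 2 / 0.751 = 0.9230 d⁻¹.
55.71·exp(−k·t) = 21 → t = ln(55.71/21)/k = 91330 s = 25.37 h.

25.4 h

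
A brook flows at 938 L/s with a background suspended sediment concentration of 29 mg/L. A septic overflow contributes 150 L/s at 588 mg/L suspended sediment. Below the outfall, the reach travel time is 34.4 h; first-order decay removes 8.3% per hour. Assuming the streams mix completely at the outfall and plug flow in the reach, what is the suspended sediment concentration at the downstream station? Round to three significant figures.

After mixing, C = (938.0·29.00 + 150.0·588.0) / 1088 = 115400/1088 = 106.1 mg/L.
8.3%/h lost → k = −ln(1 − 0.083) = 0.08665 h⁻¹.
Applying C = C₀e^(−kt): 106.1 × 0.05076 = 5.384 mg/L.

5.38 mg/L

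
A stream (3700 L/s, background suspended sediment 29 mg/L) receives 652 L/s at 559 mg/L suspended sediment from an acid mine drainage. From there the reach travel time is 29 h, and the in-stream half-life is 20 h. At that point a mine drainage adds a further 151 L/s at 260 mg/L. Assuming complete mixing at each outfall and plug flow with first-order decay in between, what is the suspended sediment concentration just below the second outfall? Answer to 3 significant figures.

Flow-weighted average: C = (3700·29.00 + 652.0·559.0) / 4352 = 471800/4352 = 108.4 mg/L; combined flow 4352 L/s.
Half-life 20 h → k = ln 2 / 20 = 0.03466 h⁻¹ = 0.8318 d⁻¹.
Applying C = C₀e^(−kt): 108.4 × 0.3660 = 39.68 mg/L.
Second outfall: C = (4352·39.68 + 151.0·260.0)/4503 = 47.07 mg/L.

47.1 mg/L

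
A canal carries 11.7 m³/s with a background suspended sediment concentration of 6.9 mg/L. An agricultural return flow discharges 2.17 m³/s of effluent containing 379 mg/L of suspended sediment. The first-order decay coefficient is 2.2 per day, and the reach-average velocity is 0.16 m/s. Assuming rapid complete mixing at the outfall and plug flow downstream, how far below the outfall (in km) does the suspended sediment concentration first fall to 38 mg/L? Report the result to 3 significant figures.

3.38 km

Conservation of mass: C = (11.70·6.900 + 2.170·379.0) / 13.87 = 903.2/13.87 = 65.12 mg/L.
Set 65.12·exp(−k·t) = 38 → t = ln(65.12/38)/k = 21150 s = 5.875 h.
Distance = v·t = 0.16·21150 = 3384 m = 3.384 km.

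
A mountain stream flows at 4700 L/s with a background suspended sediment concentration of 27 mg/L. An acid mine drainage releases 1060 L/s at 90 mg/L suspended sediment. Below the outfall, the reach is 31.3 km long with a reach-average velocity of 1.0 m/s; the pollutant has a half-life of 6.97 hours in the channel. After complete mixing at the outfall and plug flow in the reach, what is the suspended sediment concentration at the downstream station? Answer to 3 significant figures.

Mass balance: C = (4700·27.00 + 1060·90.00) / 5760 = 222300/5760 = 38.59 mg/L.
Travel time t = 31.3·1000 / 1.0 = 31300 s = 8.694 h.
Half-life 6.97 h → k = ln 2 / 6.97 = 0.09945 h⁻¹ = 2.387 d⁻¹.
First-order decay: C = 38.59·exp(−k·t) = 38.59·0.4212 = 16.26 mg/L.

16.3 mg/L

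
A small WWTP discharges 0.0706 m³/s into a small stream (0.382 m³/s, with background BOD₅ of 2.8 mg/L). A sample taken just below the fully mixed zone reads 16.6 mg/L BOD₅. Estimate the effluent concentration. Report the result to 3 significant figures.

Mass balance: 0.3820·2.800 + 0.07060·Cₑ = 0.4526·16.60
→ Cₑ = (0.4526·16.60 − 0.3820·2.800) / 0.07060 = 91.27 mg/L.

91.3 mg/L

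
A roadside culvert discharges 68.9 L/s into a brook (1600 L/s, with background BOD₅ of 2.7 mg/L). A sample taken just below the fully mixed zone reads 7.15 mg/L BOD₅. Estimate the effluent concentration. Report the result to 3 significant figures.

110 mg/L

Mass balance: 1600·2.700 + 68.90·Cₑ = 1669·7.150
→ Cₑ = (1669·7.150 − 1600·2.700) / 68.90 = 110.5 mg/L.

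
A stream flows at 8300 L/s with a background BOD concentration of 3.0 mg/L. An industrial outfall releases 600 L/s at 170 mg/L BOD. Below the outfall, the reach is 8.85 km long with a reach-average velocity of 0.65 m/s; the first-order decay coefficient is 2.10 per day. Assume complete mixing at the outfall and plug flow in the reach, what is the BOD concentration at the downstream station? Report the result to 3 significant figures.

Flow-weighted average: C = (8300·3.000 + 600.0·170.0) / 8900 = 126900/8900 = 14.26 mg/L.
Travel time t = 8.85·1000 / 0.65 = 13620 s = 3.782 h.
After decay, C = 14.26 × e^(−kt) = 14.26 × 0.7183 = 10.24 mg/L.

10.2 mg/L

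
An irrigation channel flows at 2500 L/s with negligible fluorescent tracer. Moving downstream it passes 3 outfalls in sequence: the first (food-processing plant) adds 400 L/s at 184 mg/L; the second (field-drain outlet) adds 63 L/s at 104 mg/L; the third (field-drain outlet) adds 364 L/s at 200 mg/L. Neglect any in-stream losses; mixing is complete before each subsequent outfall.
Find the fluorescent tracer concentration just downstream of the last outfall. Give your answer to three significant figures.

46.0 mg/L

After outfall 1: Q = 2500 + 400.0 = 2900 L/s; C = (2500·0 + 400.0·184.0)/2900 = 25.38 mg/L.
After outfall 2: Q = 2900 + 63.00 = 2963 L/s; C = (2900·25.38 + 63.00·104.0)/2963 = 27.05 mg/L.
After outfall 3: Q = 2963 + 364.0 = 3327 L/s; C = (2963·27.05 + 364.0·200.0)/3327 = 45.97 mg/L.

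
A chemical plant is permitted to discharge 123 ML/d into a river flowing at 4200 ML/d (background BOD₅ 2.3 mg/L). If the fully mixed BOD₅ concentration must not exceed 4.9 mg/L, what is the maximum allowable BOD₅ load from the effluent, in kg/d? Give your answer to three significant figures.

11500 kg/d

Mass balance at the limit: 4200·2.300 + 123.0·Cₑ = 4323·4.9 → Cₑ = 93.68 mg/L.
123.0 ML/d = 1.424 m³/s. Load = 1.424 m³/s × 93.68 g/m³ × 86 400 s/d = 11520 kg/d.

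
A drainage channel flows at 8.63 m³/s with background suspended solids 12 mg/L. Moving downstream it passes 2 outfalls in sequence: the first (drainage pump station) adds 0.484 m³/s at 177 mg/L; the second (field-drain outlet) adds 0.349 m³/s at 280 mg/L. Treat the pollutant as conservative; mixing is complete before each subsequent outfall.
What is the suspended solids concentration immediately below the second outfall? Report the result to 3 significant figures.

After outfall 1: Q = 8.630 + 0.4840 = 9.114 m³/s; C = (8.630·12.00 + 0.4840·177.0)/9.114 = 20.76 mg/L.
After outfall 2: Q = 9.114 + 0.3490 = 9.463 m³/s; C = (9.114·20.76 + 0.3490·280.0)/9.463 = 30.32 mg/L.

30.3 mg/L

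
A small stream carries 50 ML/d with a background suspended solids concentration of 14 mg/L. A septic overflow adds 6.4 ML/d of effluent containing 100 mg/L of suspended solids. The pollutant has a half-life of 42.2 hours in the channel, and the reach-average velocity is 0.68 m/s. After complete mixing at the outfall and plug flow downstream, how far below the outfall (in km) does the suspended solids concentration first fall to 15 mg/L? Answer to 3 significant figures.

Flow-weighted average: C = (50.00·14.00 + 6.400·100.0) / 56.40 = 1340/56.40 = 23.76 mg/L.
Half-life 42.2 h → k = ln 2 / 42.2 = 0.01643 h⁻¹ = 0.3942 d⁻¹.
Set 23.76·exp(−k·t) = 15 → t = ln(23.76/15)/k = 100800 s = 28.00 h.
Distance = v·t = 0.68·100800 = 68540 m = 68.54 km.

68.5 km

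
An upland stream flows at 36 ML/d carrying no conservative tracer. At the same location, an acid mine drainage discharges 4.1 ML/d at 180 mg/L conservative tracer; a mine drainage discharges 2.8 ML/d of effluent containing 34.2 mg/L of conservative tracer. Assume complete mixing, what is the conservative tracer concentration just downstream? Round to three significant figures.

Mixed concentration C = ΣQC/ΣQ = (36.00·0 + 4.100·180.0 + 2.800·34.20) / 42.90 = 833.8/42.90 = 19.43 mg/L.

19.4 mg/L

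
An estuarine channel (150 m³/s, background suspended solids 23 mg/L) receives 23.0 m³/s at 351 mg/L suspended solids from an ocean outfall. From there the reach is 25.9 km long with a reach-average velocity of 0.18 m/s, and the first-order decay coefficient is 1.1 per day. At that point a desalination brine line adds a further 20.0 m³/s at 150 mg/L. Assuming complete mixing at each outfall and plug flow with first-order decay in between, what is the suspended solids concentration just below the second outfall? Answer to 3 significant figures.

25.1 mg/L

After mixing, C = (150.0·23.00 + 23.00·351.0) / 173.0 = 11520/173.0 = 66.61 mg/L; combined flow 173.0 m³/s.
Travel time t = 25.9·1000 / 0.18 = 143900 s = 39.97 h.
Applying C = C₀e^(−kt): 66.61 × 0.1601 = 10.66 mg/L.
At the second outfall, C = (173.0·10.66 + 20.00·150.0) / (173.0 + 20.00) = 25.10 mg/L.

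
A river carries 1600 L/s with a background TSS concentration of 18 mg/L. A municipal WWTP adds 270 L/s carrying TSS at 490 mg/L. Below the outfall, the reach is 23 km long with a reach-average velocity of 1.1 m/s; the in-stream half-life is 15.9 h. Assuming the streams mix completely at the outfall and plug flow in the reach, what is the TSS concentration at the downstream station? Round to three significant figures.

Mixed concentration C = ΣQC/ΣQ = (1600·18.00 + 270.0·490.0) / 1870 = 161100/1870 = 86.15 mg/L.
Travel time t = 23·1000 / 1.1 = 20910 s = 5.808 h.
Half-life 15.9 h → k = ln 2 / 15.9 = 0.04359 h⁻¹ = 1.046 d⁻¹.
First-order decay: C = 86.15·exp(−k·t) = 86.15·0.7763 = 66.88 mg/L.

66.9 mg/L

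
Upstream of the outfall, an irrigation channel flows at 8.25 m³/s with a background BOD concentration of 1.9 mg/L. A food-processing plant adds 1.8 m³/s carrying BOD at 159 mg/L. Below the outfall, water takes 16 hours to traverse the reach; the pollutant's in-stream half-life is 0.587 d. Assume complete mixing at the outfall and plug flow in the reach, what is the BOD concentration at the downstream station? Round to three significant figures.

Mass balance: C = (8.250·1.900 + 1.800·159.0) / 10.05 = 301.9/10.05 = 30.04 mg/L.
Half-life 0.587 d → k = ln 2 / 0.587 = 1.181 d⁻¹.
Decay over the reach: 30.04·exp(−kt) = 30.04·0.4551 = 13.67 mg/L.

13.7 mg/L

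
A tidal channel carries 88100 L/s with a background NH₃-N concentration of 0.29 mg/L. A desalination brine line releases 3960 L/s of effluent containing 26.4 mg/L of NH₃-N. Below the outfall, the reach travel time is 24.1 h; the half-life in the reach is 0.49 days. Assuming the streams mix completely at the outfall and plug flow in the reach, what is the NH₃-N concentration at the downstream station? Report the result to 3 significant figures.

0.341 mg/L

Mixed concentration C = ΣQC/ΣQ = (88100·0.2900 + 3960·26.40) / 92060 = 130100/92060 = 1.413 mg/L.
Half-life 0.49 d → k = ln 2 / 0.49 = 1.415 d⁻¹.
After decay, C = 1.413 × e^(−kt) = 1.413 × 0.2416 = 0.3414 mg/L.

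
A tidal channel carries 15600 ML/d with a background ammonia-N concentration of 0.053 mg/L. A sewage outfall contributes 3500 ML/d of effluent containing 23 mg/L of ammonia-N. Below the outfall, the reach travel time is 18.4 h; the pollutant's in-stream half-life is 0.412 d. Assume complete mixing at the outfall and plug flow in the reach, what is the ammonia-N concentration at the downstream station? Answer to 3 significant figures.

Mixed concentration C = ΣQC/ΣQ = (15600·0.05300 + 3500·23.00) / 19100 = 81330/19100 = 4.258 mg/L.
Half-life 0.412 d → k = ln 2 / 0.412 = 1.682 d⁻¹.
Applying C = C₀e^(−kt): 4.258 × 0.2753 = 1.172 mg/L.

1.17 mg/L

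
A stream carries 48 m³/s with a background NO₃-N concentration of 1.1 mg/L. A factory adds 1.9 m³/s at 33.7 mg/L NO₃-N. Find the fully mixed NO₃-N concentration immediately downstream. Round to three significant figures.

2.34 mg/L

Flow-weighted average: C = (48.00·1.100 + 1.900·33.70) / 49.90 = 116.8/49.90 = 2.341 mg/L.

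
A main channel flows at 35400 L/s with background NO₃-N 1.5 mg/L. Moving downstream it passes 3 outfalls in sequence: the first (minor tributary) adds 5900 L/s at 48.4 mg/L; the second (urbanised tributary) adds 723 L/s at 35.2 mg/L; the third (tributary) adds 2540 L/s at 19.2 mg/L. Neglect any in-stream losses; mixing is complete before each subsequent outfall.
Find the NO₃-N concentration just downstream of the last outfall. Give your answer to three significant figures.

9.27 mg/L

Outfall 1: combined Q = 41300 L/s; C = (35400·1.500 + 5900·48.40)/41300 = 8.200 mg/L.
Outfall 2: combined Q = 42020 L/s; C = (41300·8.200 + 723.0·35.20)/42020 = 8.665 mg/L.
Outfall 3: combined Q = 44560 L/s; C = (42020·8.665 + 2540·19.20)/44560 = 9.265 mg/L.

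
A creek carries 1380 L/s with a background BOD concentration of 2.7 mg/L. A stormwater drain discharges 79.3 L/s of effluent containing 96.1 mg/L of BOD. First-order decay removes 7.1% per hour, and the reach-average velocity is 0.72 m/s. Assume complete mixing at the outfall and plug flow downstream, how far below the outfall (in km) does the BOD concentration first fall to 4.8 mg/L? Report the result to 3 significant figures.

Flow-weighted average: C = (1380·2.700 + 79.30·96.10) / 1459 = 11350/1459 = 7.775 mg/L.
7.1%/h lost → k = −ln(1 − 0.071) = 0.07365 h⁻¹.
Set 7.775·exp(−k·t) = 4.8 → t = ln(7.775/4.8)/k = 23580 s = 6.550 h.
Distance = v·t = 0.72·23580 = 16980 m = 16.98 km.

17.0 km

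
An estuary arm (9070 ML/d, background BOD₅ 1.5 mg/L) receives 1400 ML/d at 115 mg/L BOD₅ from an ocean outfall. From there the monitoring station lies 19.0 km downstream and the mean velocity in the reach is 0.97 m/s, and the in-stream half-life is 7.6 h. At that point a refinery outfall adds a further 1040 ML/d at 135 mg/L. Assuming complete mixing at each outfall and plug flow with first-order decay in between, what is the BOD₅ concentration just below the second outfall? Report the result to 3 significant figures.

Conservation of mass: C = (9070·1.500 + 1400·115.0) / 10470 = 174600/10470 = 16.68 mg/L; combined flow 10470 ML/d.
Travel time t = 19.0·1000 / 0.97 = 19590 s = 5.441 h.
Half-life 7.6 h → k = ln 2 / 7.6 = 0.09120 h⁻¹ = 2.189 d⁻¹.
Applying C = C₀e^(−kt): 16.68 × 0.6088 = 10.15 mg/L.
At the second outfall, C = (10470·10.15 + 1040·135.0) / (10470 + 1040) = 21.43 mg/L.

21.4 mg/L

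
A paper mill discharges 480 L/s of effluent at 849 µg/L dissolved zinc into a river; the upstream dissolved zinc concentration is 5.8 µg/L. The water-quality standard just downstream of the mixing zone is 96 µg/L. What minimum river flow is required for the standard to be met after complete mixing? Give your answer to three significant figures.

4010 L/s

Set C_mix = 96: (Q·5.800 + 480.0·849.0) / (Q + 480.0) = 96
→ Q = 480.0·(849.0 − 96)/(96 − 5.800) = 4007 L/s.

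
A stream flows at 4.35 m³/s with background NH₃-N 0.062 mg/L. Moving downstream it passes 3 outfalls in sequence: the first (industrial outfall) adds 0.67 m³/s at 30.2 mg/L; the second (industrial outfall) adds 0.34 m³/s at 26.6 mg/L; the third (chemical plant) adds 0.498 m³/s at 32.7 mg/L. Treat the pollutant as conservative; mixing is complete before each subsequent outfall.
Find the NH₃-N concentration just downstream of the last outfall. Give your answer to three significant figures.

Below outfall 1: Q → 5.020 m³/s, C = (4.350·0.06200 + 0.6700·30.20)/5.020 = 4.084 mg/L.
Below outfall 2: Q → 5.360 m³/s, C = (5.020·4.084 + 0.3400·26.60)/5.360 = 5.513 mg/L.
Below outfall 3: Q → 5.858 m³/s, C = (5.360·5.513 + 0.4980·32.70)/5.858 = 7.824 mg/L.

7.82 mg/L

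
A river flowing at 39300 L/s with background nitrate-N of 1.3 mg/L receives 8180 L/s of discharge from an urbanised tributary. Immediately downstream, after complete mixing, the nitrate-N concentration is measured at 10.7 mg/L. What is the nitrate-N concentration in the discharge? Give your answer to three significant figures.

55.9 mg/L

Mass balance: 39300·1.300 + 8180·Cₑ = 47480·10.70
→ Cₑ = (47480·10.70 − 39300·1.300) / 8180 = 55.86 mg/L.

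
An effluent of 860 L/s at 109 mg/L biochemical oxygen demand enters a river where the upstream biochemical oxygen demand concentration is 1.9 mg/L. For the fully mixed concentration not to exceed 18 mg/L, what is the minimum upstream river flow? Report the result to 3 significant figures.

4860 L/s

Set C_mix = 18: (Q·1.900 + 860.0·109.0) / (Q + 860.0) = 18
→ Q = 860.0·(109.0 − 18)/(18 − 1.900) = 4861 L/s.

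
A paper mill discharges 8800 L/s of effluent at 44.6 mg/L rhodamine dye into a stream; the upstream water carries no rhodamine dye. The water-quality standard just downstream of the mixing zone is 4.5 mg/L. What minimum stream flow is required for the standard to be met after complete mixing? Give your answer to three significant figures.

Set C_mix = 4.5: (Q·0 + 8800·44.60) / (Q + 8800) = 4.5
→ Q = 8800·(44.60 − 4.5)/(4.5 − 0) = 78420 L/s.

78400 L/s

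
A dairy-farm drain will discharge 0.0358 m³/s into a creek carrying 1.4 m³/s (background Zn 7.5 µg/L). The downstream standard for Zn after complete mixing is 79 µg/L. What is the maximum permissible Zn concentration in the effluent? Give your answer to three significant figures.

2880 µg/L

At the limit, (Qr·Cr + Qe·Cₑ)/(Qr + Qe) = 79:
Cₑ = (1.436·79 − 1.400·7.500) / 0.03580 = 2875 µg/L.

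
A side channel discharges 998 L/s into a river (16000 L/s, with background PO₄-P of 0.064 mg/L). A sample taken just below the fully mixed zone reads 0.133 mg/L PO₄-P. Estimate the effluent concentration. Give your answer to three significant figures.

1.24 mg/L

Mass balance: 16000·0.06400 + 998.0·Cₑ = 17000·0.1330
→ Cₑ = (17000·0.1330 − 16000·0.06400) / 998.0 = 1.239 mg/L.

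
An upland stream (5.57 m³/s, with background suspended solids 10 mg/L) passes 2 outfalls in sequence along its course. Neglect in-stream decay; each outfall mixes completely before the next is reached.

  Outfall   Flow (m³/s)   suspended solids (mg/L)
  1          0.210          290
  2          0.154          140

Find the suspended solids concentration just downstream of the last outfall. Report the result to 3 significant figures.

Below outfall 1: Q → 5.780 m³/s, C = (5.570·10.00 + 0.2100·290.0)/5.780 = 20.17 mg/L.
Below outfall 2: Q → 5.934 m³/s, C = (5.780·20.17 + 0.1540·140.0)/5.934 = 23.28 mg/L.

23.3 mg/L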